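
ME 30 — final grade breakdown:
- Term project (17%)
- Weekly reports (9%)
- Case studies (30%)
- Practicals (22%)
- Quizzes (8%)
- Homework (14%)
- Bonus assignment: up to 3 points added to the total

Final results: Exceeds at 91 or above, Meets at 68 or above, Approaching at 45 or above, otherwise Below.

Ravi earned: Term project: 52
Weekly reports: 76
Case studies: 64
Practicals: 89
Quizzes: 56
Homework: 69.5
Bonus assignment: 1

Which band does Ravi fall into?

Weighted total:
  Term project 52 × 0.17 = 8.84
  Weekly reports 76 × 0.09 = 6.84
  Case studies 64 × 0.3 = 19.2
  Practicals 89 × 0.22 = 19.58
  Quizzes 56 × 0.08 = 4.48
  Homework 69.5 × 0.14 = 9.73
Sum = 68.67
Bonus assignment: 68.67 + 1 = 69.67
69.67 is ≥ 68 and < 91 → Meets

Meets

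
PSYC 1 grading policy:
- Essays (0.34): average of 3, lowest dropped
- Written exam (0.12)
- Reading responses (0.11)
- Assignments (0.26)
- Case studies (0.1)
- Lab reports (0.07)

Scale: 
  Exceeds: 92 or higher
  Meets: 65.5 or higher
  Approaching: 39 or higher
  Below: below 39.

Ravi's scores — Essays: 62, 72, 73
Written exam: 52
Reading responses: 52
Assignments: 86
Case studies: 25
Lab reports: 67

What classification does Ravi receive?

Meets

Essays: drop 62 → average of remaining 2 = 145/2 = 72.5
Weighted total:
  Essays 72.5 × 0.34 = 24.65
  Written exam 52 × 0.12 = 6.24
  Reading responses 52 × 0.11 = 5.72
  Assignments 86 × 0.26 = 22.36
  Case studies 25 × 0.1 = 2.5
  Lab reports 67 × 0.07 = 4.69
Sum = 66.16
66.16 is ≥ 65.5 and < 92 → Meets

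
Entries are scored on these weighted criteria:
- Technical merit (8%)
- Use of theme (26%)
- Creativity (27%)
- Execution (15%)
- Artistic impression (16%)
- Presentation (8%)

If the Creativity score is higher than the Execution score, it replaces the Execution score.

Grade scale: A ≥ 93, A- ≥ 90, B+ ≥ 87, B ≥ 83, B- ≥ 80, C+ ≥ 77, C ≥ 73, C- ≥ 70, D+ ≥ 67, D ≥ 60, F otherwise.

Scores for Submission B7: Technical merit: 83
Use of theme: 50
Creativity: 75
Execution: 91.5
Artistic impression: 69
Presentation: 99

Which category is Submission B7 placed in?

C-

Creativity (75) ≤ Execution (91.5), so Execution stays at 91.5.
Weighted total:
  Technical merit 83 × 0.08 = 6.64
  Use of theme 50 × 0.26 = 13
  Creativity 75 × 0.27 = 20.25
  Execution 91.5 × 0.15 = 13.725
  Artistic impression 69 × 0.16 = 11.04
  Presentation 99 × 0.08 = 7.92
Sum = 72.575
72.575 is ≥ 70 and < 73 → C-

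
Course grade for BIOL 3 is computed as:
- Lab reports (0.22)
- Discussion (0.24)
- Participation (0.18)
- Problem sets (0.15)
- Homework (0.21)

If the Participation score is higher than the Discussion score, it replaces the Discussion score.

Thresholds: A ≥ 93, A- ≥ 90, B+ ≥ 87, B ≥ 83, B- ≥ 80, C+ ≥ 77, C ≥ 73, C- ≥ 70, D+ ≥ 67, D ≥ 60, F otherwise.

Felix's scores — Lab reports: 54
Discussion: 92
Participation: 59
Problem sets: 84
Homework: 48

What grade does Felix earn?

D+

Participation (59) ≤ Discussion (92), so Discussion stays at 92.
Weighted total:
  Lab reports 54 × 0.22 = 11.88
  Discussion 92 × 0.24 = 22.08
  Participation 59 × 0.18 = 10.62
  Problem sets 84 × 0.15 = 12.6
  Homework 48 × 0.21 = 10.08
Sum = 67.26
67.26 is ≥ 67 and < 70 → D+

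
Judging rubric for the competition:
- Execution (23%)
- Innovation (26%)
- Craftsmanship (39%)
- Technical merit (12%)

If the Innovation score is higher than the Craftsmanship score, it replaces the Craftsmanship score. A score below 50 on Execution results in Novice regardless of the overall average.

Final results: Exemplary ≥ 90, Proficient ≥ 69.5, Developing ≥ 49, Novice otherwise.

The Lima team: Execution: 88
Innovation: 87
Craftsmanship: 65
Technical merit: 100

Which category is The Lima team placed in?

Innovation (87) > Craftsmanship (65), so Craftsmanship counts as 87.
Execution score 88 ≥ 50: minimum met.
Weighted total:
  Execution 88 × 0.23 = 20.24
  Innovation 87 × 0.26 = 22.62
  Craftsmanship 87 × 0.39 = 33.93
  Technical merit 100 × 0.12 = 12
Sum = 88.79
88.79 is ≥ 69.5 and < 90 → Proficient

Proficient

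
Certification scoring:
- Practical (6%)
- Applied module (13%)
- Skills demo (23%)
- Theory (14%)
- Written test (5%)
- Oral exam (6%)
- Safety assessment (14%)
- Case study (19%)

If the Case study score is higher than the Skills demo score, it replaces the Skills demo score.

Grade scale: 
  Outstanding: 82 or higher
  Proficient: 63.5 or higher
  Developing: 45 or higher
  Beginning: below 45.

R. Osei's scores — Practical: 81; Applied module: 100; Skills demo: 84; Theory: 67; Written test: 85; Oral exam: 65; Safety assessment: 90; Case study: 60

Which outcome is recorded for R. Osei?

Case study (60) ≤ Skills demo (84), so Skills demo stays at 84.
Weighted total:
  Practical 81 × 0.06 = 4.86
  Applied module 100 × 0.13 = 13
  Skills demo 84 × 0.23 = 19.32
  Theory 67 × 0.14 = 9.38
  Written test 85 × 0.05 = 4.25
  Oral exam 65 × 0.06 = 3.9
  Safety assessment 90 × 0.14 = 12.6
  Case study 60 × 0.19 = 11.4
Sum = 78.71
78.71 is ≥ 63.5 and < 82 → Proficient

Proficient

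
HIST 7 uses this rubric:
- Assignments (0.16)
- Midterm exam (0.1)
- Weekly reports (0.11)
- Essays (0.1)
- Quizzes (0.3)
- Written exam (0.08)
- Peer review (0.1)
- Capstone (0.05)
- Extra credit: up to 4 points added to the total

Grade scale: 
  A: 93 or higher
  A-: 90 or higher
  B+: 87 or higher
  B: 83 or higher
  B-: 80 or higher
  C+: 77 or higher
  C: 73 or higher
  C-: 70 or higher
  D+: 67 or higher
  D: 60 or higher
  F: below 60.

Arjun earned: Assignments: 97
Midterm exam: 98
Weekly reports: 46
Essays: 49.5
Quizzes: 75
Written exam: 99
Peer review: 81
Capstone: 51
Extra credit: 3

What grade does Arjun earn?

C+

Weighted total:
  Assignments 97 × 0.16 = 15.52
  Midterm exam 98 × 0.1 = 9.8
  Weekly reports 46 × 0.11 = 5.06
  Essays 49.5 × 0.1 = 4.95
  Quizzes 75 × 0.3 = 22.5
  Written exam 99 × 0.08 = 7.92
  Peer review 81 × 0.1 = 8.1
  Capstone 51 × 0.05 = 2.55
Sum = 76.4
Extra credit: 76.4 + 3 = 79.4
79.4 is ≥ 77 and < 80 → C+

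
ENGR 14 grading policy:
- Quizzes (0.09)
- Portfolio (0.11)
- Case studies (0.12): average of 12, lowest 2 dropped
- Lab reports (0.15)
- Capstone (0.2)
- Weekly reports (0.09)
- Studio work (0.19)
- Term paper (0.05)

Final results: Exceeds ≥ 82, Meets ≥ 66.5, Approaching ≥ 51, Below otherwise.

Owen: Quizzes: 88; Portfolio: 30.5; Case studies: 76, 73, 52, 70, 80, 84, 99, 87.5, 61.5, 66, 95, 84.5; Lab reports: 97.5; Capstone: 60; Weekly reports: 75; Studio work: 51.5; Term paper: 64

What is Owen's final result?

Case studies: drop 52, 61.5 → average of remaining 10 = 815/10 = 81.5
Weighted total:
  Quizzes 88 × 0.09 = 7.92
  Portfolio 30.5 × 0.11 = 3.355
  Case studies 81.5 × 0.12 = 9.78
  Lab reports 97.5 × 0.15 = 14.625
  Capstone 60 × 0.2 = 12
  Weekly reports 75 × 0.09 = 6.75
  Studio work 51.5 × 0.19 = 9.785
  Term paper 64 × 0.05 = 3.2
Sum = 67.415
67.415 is ≥ 66.5 and < 82 → Meets

Meets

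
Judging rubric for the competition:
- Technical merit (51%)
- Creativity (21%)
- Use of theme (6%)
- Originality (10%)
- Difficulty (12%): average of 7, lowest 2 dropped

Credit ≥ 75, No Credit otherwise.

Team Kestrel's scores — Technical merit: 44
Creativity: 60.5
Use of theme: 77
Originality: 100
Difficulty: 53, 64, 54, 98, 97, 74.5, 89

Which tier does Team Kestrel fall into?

No Credit

Difficulty: drop 53, 54 → average of remaining 5 = 422.5/5 = 84.5
Weighted total:
  Technical merit 44 × 0.51 = 22.44
  Creativity 60.5 × 0.21 = 12.705
  Use of theme 77 × 0.06 = 4.62
  Originality 100 × 0.1 = 10
  Difficulty 84.5 × 0.12 = 10.14
Sum = 59.905
59.905 < 75 → No Credit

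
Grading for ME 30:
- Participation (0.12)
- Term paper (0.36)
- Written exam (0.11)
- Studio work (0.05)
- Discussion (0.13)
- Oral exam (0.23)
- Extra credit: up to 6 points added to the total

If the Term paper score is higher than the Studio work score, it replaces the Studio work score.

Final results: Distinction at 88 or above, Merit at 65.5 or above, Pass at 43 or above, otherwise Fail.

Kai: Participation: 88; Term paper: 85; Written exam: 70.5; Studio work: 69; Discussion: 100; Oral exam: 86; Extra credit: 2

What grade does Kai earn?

Merit

Term paper (85) > Studio work (69), so Studio work counts as 85.
Weighted total:
  Participation 88 × 0.12 = 10.56
  Term paper 85 × 0.36 = 30.6
  Written exam 70.5 × 0.11 = 7.755
  Studio work 85 × 0.05 = 4.25
  Discussion 100 × 0.13 = 13
  Oral exam 86 × 0.23 = 19.78
Sum = 85.945
Extra credit: 85.945 + 2 = 87.945
87.945 is ≥ 65.5 and < 88 → Merit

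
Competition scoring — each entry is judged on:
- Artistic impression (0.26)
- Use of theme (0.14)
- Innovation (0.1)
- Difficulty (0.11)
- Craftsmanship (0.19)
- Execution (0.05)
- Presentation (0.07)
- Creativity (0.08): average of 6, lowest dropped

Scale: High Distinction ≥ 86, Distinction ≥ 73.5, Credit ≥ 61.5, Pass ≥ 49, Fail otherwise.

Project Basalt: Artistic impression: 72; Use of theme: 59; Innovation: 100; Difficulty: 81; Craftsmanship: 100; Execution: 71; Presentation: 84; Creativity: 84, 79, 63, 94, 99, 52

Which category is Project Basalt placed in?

Distinction

Creativity: drop 52 → average of remaining 5 = 419/5 = 83.8
Weighted total:
  Artistic impression 72 × 0.26 = 18.72
  Use of theme 59 × 0.14 = 8.26
  Innovation 100 × 0.1 = 10
  Difficulty 81 × 0.11 = 8.91
  Craftsmanship 100 × 0.19 = 19
  Execution 71 × 0.05 = 3.55
  Presentation 84 × 0.07 = 5.88
  Creativity 83.8 × 0.08 = 6.704
Sum = 81.024
81.024 is ≥ 73.5 and < 86 → Distinction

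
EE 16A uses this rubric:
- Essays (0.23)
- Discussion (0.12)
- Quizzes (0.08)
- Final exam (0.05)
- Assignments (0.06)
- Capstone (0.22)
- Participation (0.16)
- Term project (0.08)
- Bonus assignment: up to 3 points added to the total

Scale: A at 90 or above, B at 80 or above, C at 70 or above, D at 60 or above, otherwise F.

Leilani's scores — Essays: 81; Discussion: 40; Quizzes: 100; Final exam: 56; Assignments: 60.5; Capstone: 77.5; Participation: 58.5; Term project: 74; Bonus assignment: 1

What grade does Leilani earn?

Weighted total:
  Essays 81 × 0.23 = 18.63
  Discussion 40 × 0.12 = 4.8
  Quizzes 100 × 0.08 = 8
  Final exam 56 × 0.05 = 2.8
  Assignments 60.5 × 0.06 = 3.63
  Capstone 77.5 × 0.22 = 17.05
  Participation 58.5 × 0.16 = 9.36
  Term project 74 × 0.08 = 5.92
Sum = 70.19
Bonus assignment: 70.19 + 1 = 71.19
71.19 is ≥ 70 and < 80 → C

C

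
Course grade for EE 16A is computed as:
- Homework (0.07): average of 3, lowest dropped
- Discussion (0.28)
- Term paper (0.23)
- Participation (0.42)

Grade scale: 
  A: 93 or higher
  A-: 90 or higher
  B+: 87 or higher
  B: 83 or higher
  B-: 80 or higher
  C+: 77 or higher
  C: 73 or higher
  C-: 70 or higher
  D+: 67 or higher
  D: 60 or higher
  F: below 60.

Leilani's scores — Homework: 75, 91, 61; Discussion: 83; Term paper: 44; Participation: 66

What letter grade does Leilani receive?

D

Homework: drop 61 → average of remaining 2 = 166/2 = 83
Weighted total:
  Homework 83 × 0.07 = 5.81
  Discussion 83 × 0.28 = 23.24
  Term paper 44 × 0.23 = 10.12
  Participation 66 × 0.42 = 27.72
Sum = 66.89
66.89 is ≥ 60 and < 67 → D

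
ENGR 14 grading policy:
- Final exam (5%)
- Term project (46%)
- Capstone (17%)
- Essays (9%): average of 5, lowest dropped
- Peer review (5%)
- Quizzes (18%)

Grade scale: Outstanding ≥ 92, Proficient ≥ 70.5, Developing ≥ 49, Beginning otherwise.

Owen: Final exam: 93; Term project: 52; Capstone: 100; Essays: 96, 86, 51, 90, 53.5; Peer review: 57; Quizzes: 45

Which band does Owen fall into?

Developing

Essays: drop 51 → average of remaining 4 = 325.5/4 = 81.375
Weighted total:
  Final exam 93 × 0.05 = 4.65
  Term project 52 × 0.46 = 23.92
  Capstone 100 × 0.17 = 17
  Essays 81.375 × 0.09 = 7.32375
  Peer review 57 × 0.05 = 2.85
  Quizzes 45 × 0.18 = 8.1
Sum = 63.84375
63.84375 is ≥ 49 and < 70.5 → Developing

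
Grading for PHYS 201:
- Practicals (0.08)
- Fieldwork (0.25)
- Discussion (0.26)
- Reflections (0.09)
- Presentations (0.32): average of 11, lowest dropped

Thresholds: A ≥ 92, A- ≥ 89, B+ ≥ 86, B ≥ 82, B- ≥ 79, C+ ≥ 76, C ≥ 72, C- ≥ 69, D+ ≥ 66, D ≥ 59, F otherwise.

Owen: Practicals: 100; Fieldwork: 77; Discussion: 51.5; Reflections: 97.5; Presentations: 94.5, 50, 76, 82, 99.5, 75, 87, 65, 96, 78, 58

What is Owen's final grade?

Presentations: drop 50 → average of remaining 10 = 811/10 = 81.1
Weighted total:
  Practicals 100 × 0.08 = 8
  Fieldwork 77 × 0.25 = 19.25
  Discussion 51.5 × 0.26 = 13.39
  Reflections 97.5 × 0.09 = 8.775
  Presentations 81.1 × 0.32 = 25.952
Sum = 75.367
75.367 is ≥ 72 and < 76 → C

C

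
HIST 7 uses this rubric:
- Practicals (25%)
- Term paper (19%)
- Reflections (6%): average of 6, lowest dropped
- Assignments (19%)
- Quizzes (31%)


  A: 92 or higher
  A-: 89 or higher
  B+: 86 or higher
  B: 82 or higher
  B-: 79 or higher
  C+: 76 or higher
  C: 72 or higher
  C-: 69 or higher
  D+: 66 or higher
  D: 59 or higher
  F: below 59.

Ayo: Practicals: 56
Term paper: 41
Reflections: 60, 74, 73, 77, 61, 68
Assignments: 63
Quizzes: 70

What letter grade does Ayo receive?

Reflections: drop 60 → average of remaining 5 = 353/5 = 70.6
Weighted total:
  Practicals 56 × 0.25 = 14
  Term paper 41 × 0.19 = 7.79
  Reflections 70.6 × 0.06 = 4.236
  Assignments 63 × 0.19 = 11.97
  Quizzes 70 × 0.31 = 21.7
Sum = 59.696
59.696 is ≥ 59 and < 66 → D

D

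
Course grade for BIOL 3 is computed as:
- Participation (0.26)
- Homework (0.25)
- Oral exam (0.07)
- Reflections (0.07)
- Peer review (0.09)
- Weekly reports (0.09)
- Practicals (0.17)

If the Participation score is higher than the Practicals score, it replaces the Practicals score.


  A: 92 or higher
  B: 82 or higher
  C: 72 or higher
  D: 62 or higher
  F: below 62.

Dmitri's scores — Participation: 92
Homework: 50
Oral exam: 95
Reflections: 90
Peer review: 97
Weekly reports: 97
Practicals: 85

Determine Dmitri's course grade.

B

Participation (92) > Practicals (85), so Practicals counts as 92.
Weighted total:
  Participation 92 × 0.26 = 23.92
  Homework 50 × 0.25 = 12.5
  Oral exam 95 × 0.07 = 6.65
  Reflections 90 × 0.07 = 6.3
  Peer review 97 × 0.09 = 8.73
  Weekly reports 97 × 0.09 = 8.73
  Practicals 92 × 0.17 = 15.64
Sum = 82.47
82.47 is ≥ 82 and < 92 → B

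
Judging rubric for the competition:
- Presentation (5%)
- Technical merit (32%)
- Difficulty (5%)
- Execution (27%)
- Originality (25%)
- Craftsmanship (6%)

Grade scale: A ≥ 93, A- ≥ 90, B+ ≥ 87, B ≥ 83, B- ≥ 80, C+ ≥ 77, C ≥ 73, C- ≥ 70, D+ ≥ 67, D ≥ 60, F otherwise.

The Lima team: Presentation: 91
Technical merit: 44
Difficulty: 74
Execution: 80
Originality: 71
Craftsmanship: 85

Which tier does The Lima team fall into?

D

Weighted total:
  Presentation 91 × 0.05 = 4.55
  Technical merit 44 × 0.32 = 14.08
  Difficulty 74 × 0.05 = 3.7
  Execution 80 × 0.27 = 21.6
  Originality 71 × 0.25 = 17.75
  Craftsmanship 85 × 0.06 = 5.1
Sum = 66.78
66.78 is ≥ 60 and < 67 → D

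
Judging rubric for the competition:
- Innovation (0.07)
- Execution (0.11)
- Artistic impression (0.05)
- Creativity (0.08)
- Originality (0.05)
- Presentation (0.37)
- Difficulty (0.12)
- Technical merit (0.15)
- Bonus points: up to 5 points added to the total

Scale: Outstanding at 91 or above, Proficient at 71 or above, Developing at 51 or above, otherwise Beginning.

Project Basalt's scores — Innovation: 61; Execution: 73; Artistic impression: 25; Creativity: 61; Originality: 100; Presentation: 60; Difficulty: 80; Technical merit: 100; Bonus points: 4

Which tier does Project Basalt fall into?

Weighted total:
  Innovation 61 × 0.07 = 4.27
  Execution 73 × 0.11 = 8.03
  Artistic impression 25 × 0.05 = 1.25
  Creativity 61 × 0.08 = 4.88
  Originality 100 × 0.05 = 5
  Presentation 60 × 0.37 = 22.2
  Difficulty 80 × 0.12 = 9.6
  Technical merit 100 × 0.15 = 15
Sum = 70.23
Bonus points: 70.23 + 4 = 74.23
74.23 is ≥ 71 and < 91 → Proficient

Proficient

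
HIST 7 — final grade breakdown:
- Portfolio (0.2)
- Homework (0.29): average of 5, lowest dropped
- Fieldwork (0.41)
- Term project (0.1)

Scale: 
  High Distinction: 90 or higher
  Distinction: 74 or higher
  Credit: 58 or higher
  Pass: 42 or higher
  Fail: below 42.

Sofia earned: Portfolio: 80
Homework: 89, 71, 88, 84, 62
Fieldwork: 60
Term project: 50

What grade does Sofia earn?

Homework: drop 62 → average of remaining 4 = 332/4 = 83
Weighted total:
  Portfolio 80 × 0.2 = 16
  Homework 83 × 0.29 = 24.07
  Fieldwork 60 × 0.41 = 24.6
  Term project 50 × 0.1 = 5
Sum = 69.67
69.67 is ≥ 58 and < 74 → Credit

Credit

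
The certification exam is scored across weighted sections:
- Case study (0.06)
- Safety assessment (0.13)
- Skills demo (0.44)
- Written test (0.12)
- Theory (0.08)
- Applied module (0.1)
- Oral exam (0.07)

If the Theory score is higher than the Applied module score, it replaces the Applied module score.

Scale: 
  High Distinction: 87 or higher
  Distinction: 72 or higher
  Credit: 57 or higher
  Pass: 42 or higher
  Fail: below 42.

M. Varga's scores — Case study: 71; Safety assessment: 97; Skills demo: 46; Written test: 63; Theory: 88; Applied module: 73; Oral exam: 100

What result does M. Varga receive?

Credit

Theory (88) > Applied module (73), so Applied module counts as 88.
Weighted total:
  Case study 71 × 0.06 = 4.26
  Safety assessment 97 × 0.13 = 12.61
  Skills demo 46 × 0.44 = 20.24
  Written test 63 × 0.12 = 7.56
  Theory 88 × 0.08 = 7.04
  Applied module 88 × 0.1 = 8.8
  Oral exam 100 × 0.07 = 7
Sum = 67.51
67.51 is ≥ 57 and < 72 → Credit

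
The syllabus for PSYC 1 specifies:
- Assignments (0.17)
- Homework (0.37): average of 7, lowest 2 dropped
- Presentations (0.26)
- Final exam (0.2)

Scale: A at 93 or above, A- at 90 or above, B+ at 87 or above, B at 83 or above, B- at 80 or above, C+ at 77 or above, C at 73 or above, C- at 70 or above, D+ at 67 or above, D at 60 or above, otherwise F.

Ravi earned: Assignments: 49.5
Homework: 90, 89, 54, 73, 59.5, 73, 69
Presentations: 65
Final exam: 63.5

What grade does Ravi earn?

Homework: drop 54, 59.5 → average of remaining 5 = 394/5 = 78.8
Weighted total:
  Assignments 49.5 × 0.17 = 8.415
  Homework 78.8 × 0.37 = 29.156
  Presentations 65 × 0.26 = 16.9
  Final exam 63.5 × 0.2 = 12.7
Sum = 67.171
67.171 is ≥ 67 and < 70 → D+

D+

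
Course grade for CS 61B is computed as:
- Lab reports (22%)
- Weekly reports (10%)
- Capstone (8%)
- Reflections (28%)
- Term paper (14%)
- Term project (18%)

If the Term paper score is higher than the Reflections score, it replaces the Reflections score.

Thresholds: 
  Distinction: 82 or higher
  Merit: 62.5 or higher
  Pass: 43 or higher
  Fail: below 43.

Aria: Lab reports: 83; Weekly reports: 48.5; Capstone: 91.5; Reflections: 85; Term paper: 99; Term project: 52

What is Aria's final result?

Term paper (99) > Reflections (85), so Reflections counts as 99.
Weighted total:
  Lab reports 83 × 0.22 = 18.26
  Weekly reports 48.5 × 0.1 = 4.85
  Capstone 91.5 × 0.08 = 7.32
  Reflections 99 × 0.28 = 27.72
  Term paper 99 × 0.14 = 13.86
  Term project 52 × 0.18 = 9.36
Sum = 81.37
81.37 is ≥ 62.5 and < 82 → Merit

Merit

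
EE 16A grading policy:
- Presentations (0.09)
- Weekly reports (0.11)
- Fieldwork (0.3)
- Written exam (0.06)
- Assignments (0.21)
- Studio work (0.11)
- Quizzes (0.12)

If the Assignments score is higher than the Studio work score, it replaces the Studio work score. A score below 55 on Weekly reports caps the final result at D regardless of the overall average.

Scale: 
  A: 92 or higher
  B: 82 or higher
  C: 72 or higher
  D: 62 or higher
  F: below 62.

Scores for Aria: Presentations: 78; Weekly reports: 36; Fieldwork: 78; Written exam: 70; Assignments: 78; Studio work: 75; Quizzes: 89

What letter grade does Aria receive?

D

Assignments (78) > Studio work (75), so Studio work counts as 78.
Weekly reports score 36 < 55: minimum not met.
Weighted total:
  Presentations 78 × 0.09 = 7.02
  Weekly reports 36 × 0.11 = 3.96
  Fieldwork 78 × 0.3 = 23.4
  Written exam 70 × 0.06 = 4.2
  Assignments 78 × 0.21 = 16.38
  Studio work 78 × 0.11 = 8.58
  Quizzes 89 × 0.12 = 10.68
Sum = 74.22
74.22 would be C; cap at D applies → D.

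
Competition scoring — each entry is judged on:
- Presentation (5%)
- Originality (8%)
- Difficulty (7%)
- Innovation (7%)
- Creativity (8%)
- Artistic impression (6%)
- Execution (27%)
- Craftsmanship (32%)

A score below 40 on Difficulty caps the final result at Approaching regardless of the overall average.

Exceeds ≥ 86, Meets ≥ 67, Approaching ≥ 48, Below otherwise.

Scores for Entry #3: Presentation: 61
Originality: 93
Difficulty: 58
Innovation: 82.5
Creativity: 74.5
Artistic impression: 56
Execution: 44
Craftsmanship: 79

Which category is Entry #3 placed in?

Approaching

Difficulty score 58 ≥ 40: minimum met.
Weighted total:
  Presentation 61 × 0.05 = 3.05
  Originality 93 × 0.08 = 7.44
  Difficulty 58 × 0.07 = 4.06
  Innovation 82.5 × 0.07 = 5.775
  Creativity 74.5 × 0.08 = 5.96
  Artistic impression 56 × 0.06 = 3.36
  Execution 44 × 0.27 = 11.88
  Craftsmanship 79 × 0.32 = 25.28
Sum = 66.805
66.805 is ≥ 48 and < 67 → Approaching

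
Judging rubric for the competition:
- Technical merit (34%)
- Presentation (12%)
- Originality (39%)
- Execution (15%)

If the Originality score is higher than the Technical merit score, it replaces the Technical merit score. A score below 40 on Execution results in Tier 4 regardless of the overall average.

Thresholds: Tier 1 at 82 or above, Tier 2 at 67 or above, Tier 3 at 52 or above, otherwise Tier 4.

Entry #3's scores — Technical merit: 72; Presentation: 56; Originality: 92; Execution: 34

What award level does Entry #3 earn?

Originality (92) > Technical merit (72), so Technical merit counts as 92.
Execution score 34 < 40: minimum not met.
Weighted total:
  Technical merit 92 × 0.34 = 31.28
  Presentation 56 × 0.12 = 6.72
  Originality 92 × 0.39 = 35.88
  Execution 34 × 0.15 = 5.1
Sum = 78.98
Because the Execution minimum was not met, the result is Tier 4.

Tier 4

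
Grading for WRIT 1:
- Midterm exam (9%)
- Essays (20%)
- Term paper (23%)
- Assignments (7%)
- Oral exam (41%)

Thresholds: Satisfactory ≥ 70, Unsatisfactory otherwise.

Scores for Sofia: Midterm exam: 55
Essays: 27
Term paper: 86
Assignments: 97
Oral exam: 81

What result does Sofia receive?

Satisfactory

Weighted total:
  Midterm exam 55 × 0.09 = 4.95
  Essays 27 × 0.2 = 5.4
  Term paper 86 × 0.23 = 19.78
  Assignments 97 × 0.07 = 6.79
  Oral exam 81 × 0.41 = 33.21
Sum = 70.13
70.13 ≥ 70 → Satisfactory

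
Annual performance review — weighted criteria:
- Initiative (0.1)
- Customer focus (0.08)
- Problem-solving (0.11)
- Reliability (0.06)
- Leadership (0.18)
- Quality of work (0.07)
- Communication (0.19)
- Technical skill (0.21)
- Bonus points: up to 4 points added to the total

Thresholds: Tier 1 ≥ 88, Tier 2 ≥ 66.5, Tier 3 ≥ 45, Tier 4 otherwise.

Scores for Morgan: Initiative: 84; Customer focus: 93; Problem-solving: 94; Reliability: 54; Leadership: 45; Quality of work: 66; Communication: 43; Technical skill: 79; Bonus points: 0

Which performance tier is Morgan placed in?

Tier 2

Weighted total:
  Initiative 84 × 0.1 = 8.4
  Customer focus 93 × 0.08 = 7.44
  Problem-solving 94 × 0.11 = 10.34
  Reliability 54 × 0.06 = 3.24
  Leadership 45 × 0.18 = 8.1
  Quality of work 66 × 0.07 = 4.62
  Communication 43 × 0.19 = 8.17
  Technical skill 79 × 0.21 = 16.59
Sum = 66.9
Bonus points: 66.9 + 0 = 66.9
66.9 is ≥ 66.5 and < 88 → Tier 2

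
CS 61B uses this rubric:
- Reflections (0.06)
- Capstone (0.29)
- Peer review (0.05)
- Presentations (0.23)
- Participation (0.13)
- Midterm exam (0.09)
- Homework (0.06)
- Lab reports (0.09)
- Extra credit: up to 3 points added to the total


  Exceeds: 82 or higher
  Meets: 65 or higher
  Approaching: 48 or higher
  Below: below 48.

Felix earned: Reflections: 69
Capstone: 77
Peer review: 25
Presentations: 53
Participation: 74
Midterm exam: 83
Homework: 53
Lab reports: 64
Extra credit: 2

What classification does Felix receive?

Meets

Weighted total:
  Reflections 69 × 0.06 = 4.14
  Capstone 77 × 0.29 = 22.33
  Peer review 25 × 0.05 = 1.25
  Presentations 53 × 0.23 = 12.19
  Participation 74 × 0.13 = 9.62
  Midterm exam 83 × 0.09 = 7.47
  Homework 53 × 0.06 = 3.18
  Lab reports 64 × 0.09 = 5.76
Sum = 65.94
Extra credit: 65.94 + 2 = 67.94
67.94 is ≥ 65 and < 82 → Meets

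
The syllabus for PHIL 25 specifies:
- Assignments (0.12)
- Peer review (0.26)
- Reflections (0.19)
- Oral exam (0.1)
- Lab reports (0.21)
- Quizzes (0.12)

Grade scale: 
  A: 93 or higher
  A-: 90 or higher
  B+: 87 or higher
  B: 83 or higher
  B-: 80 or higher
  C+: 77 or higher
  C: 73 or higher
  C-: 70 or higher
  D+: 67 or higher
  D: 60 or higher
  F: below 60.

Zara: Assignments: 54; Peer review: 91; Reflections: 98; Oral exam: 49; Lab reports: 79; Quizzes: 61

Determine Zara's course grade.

C+

Weighted total:
  Assignments 54 × 0.12 = 6.48
  Peer review 91 × 0.26 = 23.66
  Reflections 98 × 0.19 = 18.62
  Oral exam 49 × 0.1 = 4.9
  Lab reports 79 × 0.21 = 16.59
  Quizzes 61 × 0.12 = 7.32
Sum = 77.57
77.57 is ≥ 77 and < 80 → C+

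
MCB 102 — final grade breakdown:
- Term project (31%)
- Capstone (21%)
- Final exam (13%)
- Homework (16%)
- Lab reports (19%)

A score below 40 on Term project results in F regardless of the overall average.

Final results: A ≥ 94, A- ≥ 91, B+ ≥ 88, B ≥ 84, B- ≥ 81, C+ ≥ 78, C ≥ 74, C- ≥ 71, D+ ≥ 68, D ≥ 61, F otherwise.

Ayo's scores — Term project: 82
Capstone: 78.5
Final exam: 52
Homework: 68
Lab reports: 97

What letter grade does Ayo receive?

C

Term project score 82 ≥ 40: minimum met.
Weighted total:
  Term project 82 × 0.31 = 25.42
  Capstone 78.5 × 0.21 = 16.485
  Final exam 52 × 0.13 = 6.76
  Homework 68 × 0.16 = 10.88
  Lab reports 97 × 0.19 = 18.43
Sum = 77.975
77.975 is ≥ 74 and < 78 → C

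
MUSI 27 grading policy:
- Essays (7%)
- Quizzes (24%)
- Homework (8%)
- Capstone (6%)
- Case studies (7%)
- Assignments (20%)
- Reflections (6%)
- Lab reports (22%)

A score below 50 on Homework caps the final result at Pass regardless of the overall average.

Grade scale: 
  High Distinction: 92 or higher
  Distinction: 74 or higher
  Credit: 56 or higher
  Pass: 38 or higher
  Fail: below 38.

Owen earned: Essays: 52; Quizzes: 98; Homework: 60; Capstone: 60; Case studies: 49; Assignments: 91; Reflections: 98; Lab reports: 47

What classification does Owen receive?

Credit

Homework score 60 ≥ 50: minimum met.
Weighted total:
  Essays 52 × 0.07 = 3.64
  Quizzes 98 × 0.24 = 23.52
  Homework 60 × 0.08 = 4.8
  Capstone 60 × 0.06 = 3.6
  Case studies 49 × 0.07 = 3.43
  Assignments 91 × 0.2 = 18.2
  Reflections 98 × 0.06 = 5.88
  Lab reports 47 × 0.22 = 10.34
Sum = 73.41
73.41 is ≥ 56 and < 74 → Credit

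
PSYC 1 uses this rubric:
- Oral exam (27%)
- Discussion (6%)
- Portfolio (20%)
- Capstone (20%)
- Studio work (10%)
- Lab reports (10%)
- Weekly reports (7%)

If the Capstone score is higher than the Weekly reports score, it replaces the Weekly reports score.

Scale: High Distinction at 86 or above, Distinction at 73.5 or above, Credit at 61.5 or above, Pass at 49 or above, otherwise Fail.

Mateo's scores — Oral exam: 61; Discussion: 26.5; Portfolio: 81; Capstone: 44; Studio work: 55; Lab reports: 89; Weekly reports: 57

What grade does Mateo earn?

Pass

Capstone (44) ≤ Weekly reports (57), so Weekly reports stays at 57.
Weighted total:
  Oral exam 61 × 0.27 = 16.47
  Discussion 26.5 × 0.06 = 1.59
  Portfolio 81 × 0.2 = 16.2
  Capstone 44 × 0.2 = 8.8
  Studio work 55 × 0.1 = 5.5
  Lab reports 89 × 0.1 = 8.9
  Weekly reports 57 × 0.07 = 3.99
Sum = 61.45
61.45 is ≥ 49 and < 61.5 → Pass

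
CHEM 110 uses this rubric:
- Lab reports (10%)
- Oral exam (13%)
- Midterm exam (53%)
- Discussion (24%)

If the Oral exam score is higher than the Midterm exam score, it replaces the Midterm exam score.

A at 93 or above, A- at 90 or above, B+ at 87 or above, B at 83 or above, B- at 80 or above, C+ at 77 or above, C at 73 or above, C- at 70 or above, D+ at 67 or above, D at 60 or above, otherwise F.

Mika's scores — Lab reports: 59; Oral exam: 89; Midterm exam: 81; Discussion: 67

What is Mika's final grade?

Oral exam (89) > Midterm exam (81), so Midterm exam counts as 89.
Weighted total:
  Lab reports 59 × 0.1 = 5.9
  Oral exam 89 × 0.13 = 11.57
  Midterm exam 89 × 0.53 = 47.17
  Discussion 67 × 0.24 = 16.08
Sum = 80.72
80.72 is ≥ 80 and < 83 → B-

B-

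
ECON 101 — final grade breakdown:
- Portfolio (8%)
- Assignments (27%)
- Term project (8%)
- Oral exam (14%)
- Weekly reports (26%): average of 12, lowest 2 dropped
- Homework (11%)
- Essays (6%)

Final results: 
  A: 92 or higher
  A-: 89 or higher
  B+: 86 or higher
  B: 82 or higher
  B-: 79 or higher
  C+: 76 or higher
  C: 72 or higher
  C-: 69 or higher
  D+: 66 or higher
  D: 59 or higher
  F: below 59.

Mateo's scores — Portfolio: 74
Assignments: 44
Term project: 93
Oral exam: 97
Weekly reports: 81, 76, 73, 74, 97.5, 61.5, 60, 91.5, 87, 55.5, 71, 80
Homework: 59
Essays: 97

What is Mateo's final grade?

C-

Weekly reports: drop 55.5, 60 → average of remaining 10 = 792.5/10 = 79.25
Weighted total:
  Portfolio 74 × 0.08 = 5.92
  Assignments 44 × 0.27 = 11.88
  Term project 93 × 0.08 = 7.44
  Oral exam 97 × 0.14 = 13.58
  Weekly reports 79.25 × 0.26 = 20.605
  Homework 59 × 0.11 = 6.49
  Essays 97 × 0.06 = 5.82
Sum = 71.735
71.735 is ≥ 69 and < 72 → C-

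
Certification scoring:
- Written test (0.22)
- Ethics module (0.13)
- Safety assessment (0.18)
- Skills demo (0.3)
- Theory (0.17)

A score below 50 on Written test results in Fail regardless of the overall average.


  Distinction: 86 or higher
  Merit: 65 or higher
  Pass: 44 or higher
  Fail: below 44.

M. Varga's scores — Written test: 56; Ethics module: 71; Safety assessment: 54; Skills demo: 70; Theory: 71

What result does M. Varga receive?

Pass

Written test score 56 ≥ 50: minimum met.
Weighted total:
  Written test 56 × 0.22 = 12.32
  Ethics module 71 × 0.13 = 9.23
  Safety assessment 54 × 0.18 = 9.72
  Skills demo 70 × 0.3 = 21
  Theory 71 × 0.17 = 12.07
Sum = 64.34
64.34 is ≥ 44 and < 65 → Pass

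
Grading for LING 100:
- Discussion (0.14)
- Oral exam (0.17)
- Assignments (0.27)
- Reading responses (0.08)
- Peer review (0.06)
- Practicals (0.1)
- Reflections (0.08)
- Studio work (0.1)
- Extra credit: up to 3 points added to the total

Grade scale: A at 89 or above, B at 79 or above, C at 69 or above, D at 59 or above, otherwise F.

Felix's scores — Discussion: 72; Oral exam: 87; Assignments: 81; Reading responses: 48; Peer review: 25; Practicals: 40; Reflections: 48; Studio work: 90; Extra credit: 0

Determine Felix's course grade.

Weighted total:
  Discussion 72 × 0.14 = 10.08
  Oral exam 87 × 0.17 = 14.79
  Assignments 81 × 0.27 = 21.87
  Reading responses 48 × 0.08 = 3.84
  Peer review 25 × 0.06 = 1.5
  Practicals 40 × 0.1 = 4
  Reflections 48 × 0.08 = 3.84
  Studio work 90 × 0.1 = 9
Sum = 68.92
Extra credit: 68.92 + 0 = 68.92
68.92 is ≥ 59 and < 69 → D

D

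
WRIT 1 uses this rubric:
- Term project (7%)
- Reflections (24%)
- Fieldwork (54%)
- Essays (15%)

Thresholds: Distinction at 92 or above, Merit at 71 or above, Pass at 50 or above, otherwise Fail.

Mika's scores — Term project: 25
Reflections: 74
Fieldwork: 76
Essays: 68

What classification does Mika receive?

Pass

Weighted total:
  Term project 25 × 0.07 = 1.75
  Reflections 74 × 0.24 = 17.76
  Fieldwork 76 × 0.54 = 41.04
  Essays 68 × 0.15 = 10.2
Sum = 70.75
70.75 is ≥ 50 and < 71 → Pass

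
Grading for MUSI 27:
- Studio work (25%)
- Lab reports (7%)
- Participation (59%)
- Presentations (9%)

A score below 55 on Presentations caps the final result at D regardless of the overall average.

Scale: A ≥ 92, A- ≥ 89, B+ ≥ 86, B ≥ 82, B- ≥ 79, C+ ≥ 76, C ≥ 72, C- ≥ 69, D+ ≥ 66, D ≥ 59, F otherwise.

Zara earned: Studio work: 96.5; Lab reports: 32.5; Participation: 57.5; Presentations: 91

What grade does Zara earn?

Presentations score 91 ≥ 55: minimum met.
Weighted total:
  Studio work 96.5 × 0.25 = 24.125
  Lab reports 32.5 × 0.07 = 2.275
  Participation 57.5 × 0.59 = 33.925
  Presentations 91 × 0.09 = 8.19
Sum = 68.515
68.515 is ≥ 66 and < 69 → D+

D+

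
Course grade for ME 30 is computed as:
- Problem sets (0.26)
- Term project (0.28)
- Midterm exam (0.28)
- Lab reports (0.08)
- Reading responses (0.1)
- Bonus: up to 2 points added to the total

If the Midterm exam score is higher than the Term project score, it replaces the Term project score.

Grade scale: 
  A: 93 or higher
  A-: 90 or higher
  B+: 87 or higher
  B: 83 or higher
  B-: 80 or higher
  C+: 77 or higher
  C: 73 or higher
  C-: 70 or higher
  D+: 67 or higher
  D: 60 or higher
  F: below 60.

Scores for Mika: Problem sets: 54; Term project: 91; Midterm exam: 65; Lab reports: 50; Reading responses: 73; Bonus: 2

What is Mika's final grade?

C-

Midterm exam (65) ≤ Term project (91), so Term project stays at 91.
Weighted total:
  Problem sets 54 × 0.26 = 14.04
  Term project 91 × 0.28 = 25.48
  Midterm exam 65 × 0.28 = 18.2
  Lab reports 50 × 0.08 = 4
  Reading responses 73 × 0.1 = 7.3
Sum = 69.02
Bonus: 69.02 + 2 = 71.02
71.02 is ≥ 70 and < 73 → C-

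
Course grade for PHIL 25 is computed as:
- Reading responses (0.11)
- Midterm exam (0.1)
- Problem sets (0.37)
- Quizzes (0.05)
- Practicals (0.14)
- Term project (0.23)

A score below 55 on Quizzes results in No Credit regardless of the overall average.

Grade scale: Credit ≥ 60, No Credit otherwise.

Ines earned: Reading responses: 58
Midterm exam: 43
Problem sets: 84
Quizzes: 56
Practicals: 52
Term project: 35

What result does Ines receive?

No Credit

Quizzes score 56 ≥ 55: minimum met.
Weighted total:
  Reading responses 58 × 0.11 = 6.38
  Midterm exam 43 × 0.1 = 4.3
  Problem sets 84 × 0.37 = 31.08
  Quizzes 56 × 0.05 = 2.8
  Practicals 52 × 0.14 = 7.28
  Term project 35 × 0.23 = 8.05
Sum = 59.89
59.89 < 60 → No Credit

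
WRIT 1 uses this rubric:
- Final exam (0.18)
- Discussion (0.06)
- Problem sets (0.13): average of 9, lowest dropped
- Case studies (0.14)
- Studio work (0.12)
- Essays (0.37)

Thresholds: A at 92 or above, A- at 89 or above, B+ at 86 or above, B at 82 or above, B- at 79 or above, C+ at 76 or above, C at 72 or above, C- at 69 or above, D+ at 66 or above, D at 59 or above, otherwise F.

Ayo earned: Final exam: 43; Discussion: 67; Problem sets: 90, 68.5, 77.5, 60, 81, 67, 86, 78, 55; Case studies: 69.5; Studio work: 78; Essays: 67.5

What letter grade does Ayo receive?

Problem sets: drop 55 → average of remaining 8 = 608/8 = 76
Weighted total:
  Final exam 43 × 0.18 = 7.74
  Discussion 67 × 0.06 = 4.02
  Problem sets 76 × 0.13 = 9.88
  Case studies 69.5 × 0.14 = 9.73
  Studio work 78 × 0.12 = 9.36
  Essays 67.5 × 0.37 = 24.975
Sum = 65.705
65.705 is ≥ 59 and < 66 → D

D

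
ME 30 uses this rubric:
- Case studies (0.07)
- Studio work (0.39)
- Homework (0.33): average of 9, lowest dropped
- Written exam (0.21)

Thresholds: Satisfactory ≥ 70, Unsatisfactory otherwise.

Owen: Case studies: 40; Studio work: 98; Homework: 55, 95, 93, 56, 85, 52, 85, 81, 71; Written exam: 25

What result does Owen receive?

Satisfactory

Homework: drop 52 → average of remaining 8 = 621/8 = 77.625
Weighted total:
  Case studies 40 × 0.07 = 2.8
  Studio work 98 × 0.39 = 38.22
  Homework 77.625 × 0.33 = 25.61625
  Written exam 25 × 0.21 = 5.25
Sum = 71.88625
71.88625 ≥ 70 → Satisfactory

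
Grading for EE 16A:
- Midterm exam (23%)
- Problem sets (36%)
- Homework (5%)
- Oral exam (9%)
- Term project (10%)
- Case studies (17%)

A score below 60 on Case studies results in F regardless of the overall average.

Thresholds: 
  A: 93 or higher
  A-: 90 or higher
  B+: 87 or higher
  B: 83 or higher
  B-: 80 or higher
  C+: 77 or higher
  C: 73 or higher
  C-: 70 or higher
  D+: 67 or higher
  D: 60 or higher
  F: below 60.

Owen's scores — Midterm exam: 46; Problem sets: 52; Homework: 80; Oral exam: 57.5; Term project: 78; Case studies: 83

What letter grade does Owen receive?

Case studies score 83 ≥ 60: minimum met.
Weighted total:
  Midterm exam 46 × 0.23 = 10.58
  Problem sets 52 × 0.36 = 18.72
  Homework 80 × 0.05 = 4
  Oral exam 57.5 × 0.09 = 5.175
  Term project 78 × 0.1 = 7.8
  Case studies 83 × 0.17 = 14.11
Sum = 60.385
60.385 is ≥ 60 and < 67 → D

D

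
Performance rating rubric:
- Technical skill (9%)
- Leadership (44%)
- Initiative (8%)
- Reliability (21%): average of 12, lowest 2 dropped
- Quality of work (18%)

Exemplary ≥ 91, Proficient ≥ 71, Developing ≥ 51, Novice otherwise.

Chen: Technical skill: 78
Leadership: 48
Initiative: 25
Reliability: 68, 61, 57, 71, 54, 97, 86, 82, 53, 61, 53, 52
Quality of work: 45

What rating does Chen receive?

Reliability: drop 52, 53 → average of remaining 10 = 690/10 = 69
Weighted total:
  Technical skill 78 × 0.09 = 7.02
  Leadership 48 × 0.44 = 21.12
  Initiative 25 × 0.08 = 2
  Reliability 69 × 0.21 = 14.49
  Quality of work 45 × 0.18 = 8.1
Sum = 52.73
52.73 is ≥ 51 and < 71 → Developing

Developing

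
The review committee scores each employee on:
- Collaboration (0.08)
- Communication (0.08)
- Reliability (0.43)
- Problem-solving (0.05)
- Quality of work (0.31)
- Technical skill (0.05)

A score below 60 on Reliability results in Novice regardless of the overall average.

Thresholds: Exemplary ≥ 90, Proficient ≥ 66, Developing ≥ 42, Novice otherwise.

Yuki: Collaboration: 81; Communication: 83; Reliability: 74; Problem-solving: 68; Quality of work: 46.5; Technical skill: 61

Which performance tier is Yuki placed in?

Reliability score 74 ≥ 60: minimum met.
Weighted total:
  Collaboration 81 × 0.08 = 6.48
  Communication 83 × 0.08 = 6.64
  Reliability 74 × 0.43 = 31.82
  Problem-solving 68 × 0.05 = 3.4
  Quality of work 46.5 × 0.31 = 14.415
  Technical skill 61 × 0.05 = 3.05
Sum = 65.805
65.805 is ≥ 42 and < 66 → Developing

Developing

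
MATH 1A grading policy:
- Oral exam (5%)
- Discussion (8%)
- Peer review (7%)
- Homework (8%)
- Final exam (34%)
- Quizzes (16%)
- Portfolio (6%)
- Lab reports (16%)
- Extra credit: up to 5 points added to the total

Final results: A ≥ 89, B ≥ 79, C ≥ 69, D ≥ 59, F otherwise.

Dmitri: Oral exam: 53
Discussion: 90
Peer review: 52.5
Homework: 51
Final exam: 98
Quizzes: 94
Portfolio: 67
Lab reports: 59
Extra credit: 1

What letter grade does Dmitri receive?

B

Weighted total:
  Oral exam 53 × 0.05 = 2.65
  Discussion 90 × 0.08 = 7.2
  Peer review 52.5 × 0.07 = 3.675
  Homework 51 × 0.08 = 4.08
  Final exam 98 × 0.34 = 33.32
  Quizzes 94 × 0.16 = 15.04
  Portfolio 67 × 0.06 = 4.02
  Lab reports 59 × 0.16 = 9.44
Sum = 79.425
Extra credit: 79.425 + 1 = 80.425
80.425 is ≥ 79 and < 89 → B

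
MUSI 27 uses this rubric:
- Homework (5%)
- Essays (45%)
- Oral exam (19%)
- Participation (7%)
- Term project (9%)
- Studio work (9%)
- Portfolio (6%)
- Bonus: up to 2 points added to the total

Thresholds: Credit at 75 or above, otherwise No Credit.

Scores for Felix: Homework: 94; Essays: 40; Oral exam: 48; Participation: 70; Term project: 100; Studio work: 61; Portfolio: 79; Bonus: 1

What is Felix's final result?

Weighted total:
  Homework 94 × 0.05 = 4.7
  Essays 40 × 0.45 = 18
  Oral exam 48 × 0.19 = 9.12
  Participation 70 × 0.07 = 4.9
  Term project 100 × 0.09 = 9
  Studio work 61 × 0.09 = 5.49
  Portfolio 79 × 0.06 = 4.74
Sum = 55.95
Bonus: 55.95 + 1 = 56.95
56.95 < 75 → No Credit

No Credit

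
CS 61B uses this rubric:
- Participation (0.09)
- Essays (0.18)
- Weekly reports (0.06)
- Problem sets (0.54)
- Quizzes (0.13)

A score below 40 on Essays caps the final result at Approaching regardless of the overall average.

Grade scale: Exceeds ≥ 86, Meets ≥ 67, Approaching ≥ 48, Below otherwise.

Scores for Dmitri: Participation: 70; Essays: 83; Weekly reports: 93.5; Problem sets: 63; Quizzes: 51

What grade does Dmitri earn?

Meets

Essays score 83 ≥ 40: minimum met.
Weighted total:
  Participation 70 × 0.09 = 6.3
  Essays 83 × 0.18 = 14.94
  Weekly reports 93.5 × 0.06 = 5.61
  Problem sets 63 × 0.54 = 34.02
  Quizzes 51 × 0.13 = 6.63
Sum = 67.5
67.5 is ≥ 67 and < 86 → Meets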